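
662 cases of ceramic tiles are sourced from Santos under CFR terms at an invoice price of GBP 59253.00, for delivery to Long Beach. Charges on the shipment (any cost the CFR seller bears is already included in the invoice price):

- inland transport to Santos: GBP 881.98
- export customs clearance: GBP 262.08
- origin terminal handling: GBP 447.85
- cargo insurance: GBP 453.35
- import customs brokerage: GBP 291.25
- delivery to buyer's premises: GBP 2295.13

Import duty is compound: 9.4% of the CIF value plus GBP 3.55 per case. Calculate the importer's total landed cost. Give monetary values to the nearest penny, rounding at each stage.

CFR: the seller pays costs through ocean freight to the destination port, but not insurance.
Already in the invoice (seller's account under CFR): inland to port, export clearance, origin terminal — exclude.
CIF value = CFR price + insurance = 59253.00 + 453.35 = 59706.35
Ad valorem component: 59706.35 × 9.4% = 5612.40
Specific component: 662 × 3.55 = 2350.10
Import duty = 5612.40 + 2350.10 = 7962.50
Buyer bears: insurance 453.35 + brokerage 291.25 + delivery 2295.13 + duty 7962.50 = 11002.23
Landed cost = invoice 59253.00 + 11002.23 = 70255.23

Total landed cost: GBP 70255.23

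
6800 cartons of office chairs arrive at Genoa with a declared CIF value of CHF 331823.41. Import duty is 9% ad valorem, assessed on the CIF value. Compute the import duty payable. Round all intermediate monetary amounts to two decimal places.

Import duty: CHF 29864.11

Import duty = 331823.41 × 9% = 29864.11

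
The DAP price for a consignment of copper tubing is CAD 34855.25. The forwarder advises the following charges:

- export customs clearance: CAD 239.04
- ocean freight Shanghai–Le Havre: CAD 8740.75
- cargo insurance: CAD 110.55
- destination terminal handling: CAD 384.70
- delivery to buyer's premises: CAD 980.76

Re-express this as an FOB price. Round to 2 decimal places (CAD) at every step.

Not relevant to the conversion: export clearance — on the seller under both DAP and FOB; already in the DAP price and stays in the FOB price.
From DAP to FOB, the seller no longer bears: freight, insurance, destination terminal, delivery.
FOB price = 34855.25 − 8740.75 − 110.55 − 384.70 − 980.76 = 24638.49

FOB price: CAD 24638.49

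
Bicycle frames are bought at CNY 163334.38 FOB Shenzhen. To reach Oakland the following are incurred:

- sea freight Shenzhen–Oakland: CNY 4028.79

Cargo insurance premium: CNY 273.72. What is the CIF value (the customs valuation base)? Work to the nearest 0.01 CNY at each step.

CIF value: CNY 167636.89

CIF = FOB price + freight + insurance
CIF = 163334.38 + 4028.79 + 273.72 = 167636.89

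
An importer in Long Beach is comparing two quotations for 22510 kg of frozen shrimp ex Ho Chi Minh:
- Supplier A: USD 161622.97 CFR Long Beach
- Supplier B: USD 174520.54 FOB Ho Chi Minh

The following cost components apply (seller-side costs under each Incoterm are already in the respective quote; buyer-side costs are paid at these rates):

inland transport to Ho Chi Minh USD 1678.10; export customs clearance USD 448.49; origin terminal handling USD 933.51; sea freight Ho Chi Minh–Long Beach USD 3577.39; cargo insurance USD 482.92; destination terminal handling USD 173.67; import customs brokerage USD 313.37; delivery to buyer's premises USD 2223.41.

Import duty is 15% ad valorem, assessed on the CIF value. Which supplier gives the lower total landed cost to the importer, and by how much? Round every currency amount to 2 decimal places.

Supplier A is cheaper by USD 18946.21

Supplier A (CFR):
CIF value = CFR price + insurance = 161622.97 + 482.92 = 162105.89
Import duty = 162105.89 × 15% = 24315.88
Buyer bears (A): 482.92 + 173.67 + 313.37 + 2223.41 = 3193.37
Landed cost (A) = invoice 161622.97 + 3193.37 + duty 24315.88 = 189132.22
Supplier B (FOB):
CIF value = FOB price + freight + insurance = 174520.54 + 3577.39 + 482.92 = 178580.85
Import duty = 178580.85 × 15% = 26787.13
Buyer bears (B): 3577.39 + 482.92 + 173.67 + 313.37 + 2223.41 = 6770.76
Landed cost (B) = invoice 174520.54 + 6770.76 + duty 26787.13 = 208078.43
Difference = |189132.22 − 208078.43| = 18946.21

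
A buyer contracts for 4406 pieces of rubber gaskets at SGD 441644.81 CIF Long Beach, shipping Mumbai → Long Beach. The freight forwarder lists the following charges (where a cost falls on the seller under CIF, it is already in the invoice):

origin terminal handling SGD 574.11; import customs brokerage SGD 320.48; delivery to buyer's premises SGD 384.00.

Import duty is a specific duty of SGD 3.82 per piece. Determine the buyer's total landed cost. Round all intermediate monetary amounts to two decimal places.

Total landed cost: SGD 459180.21

CIF: the seller pays costs through ocean freight and marine insurance to the destination port.
Already in the invoice (seller's account under CIF): origin terminal — exclude.
The CIF price already equals the CIF value: 441644.81
Import duty = 4406 × 3.82 = 16830.92
Buyer bears: brokerage 320.48 + delivery 384.00 + duty 16830.92 = 17535.40
Landed cost = invoice 441644.81 + 17535.40 = 459180.21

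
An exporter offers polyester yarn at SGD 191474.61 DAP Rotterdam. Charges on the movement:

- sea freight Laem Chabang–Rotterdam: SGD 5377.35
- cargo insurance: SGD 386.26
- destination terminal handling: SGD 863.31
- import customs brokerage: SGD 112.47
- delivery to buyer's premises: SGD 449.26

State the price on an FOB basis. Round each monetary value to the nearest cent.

FOB price: SGD 184398.43

Not relevant to the conversion: brokerage — on the buyer under both terms; not part of either seller's price.
From DAP to FOB, the seller no longer bears: freight, insurance, destination terminal, delivery.
FOB price = 191474.61 − 5377.35 − 386.26 − 863.31 − 449.26 = 184398.43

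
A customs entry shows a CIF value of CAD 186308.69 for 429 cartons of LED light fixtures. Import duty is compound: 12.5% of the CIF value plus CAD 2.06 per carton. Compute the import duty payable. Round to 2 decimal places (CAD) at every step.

Ad valorem component: 186308.69 × 12.5% = 23288.59
Specific component: 429 × 2.06 = 883.74
Import duty = 23288.59 + 883.74 = 24172.33

Import duty: CAD 24172.33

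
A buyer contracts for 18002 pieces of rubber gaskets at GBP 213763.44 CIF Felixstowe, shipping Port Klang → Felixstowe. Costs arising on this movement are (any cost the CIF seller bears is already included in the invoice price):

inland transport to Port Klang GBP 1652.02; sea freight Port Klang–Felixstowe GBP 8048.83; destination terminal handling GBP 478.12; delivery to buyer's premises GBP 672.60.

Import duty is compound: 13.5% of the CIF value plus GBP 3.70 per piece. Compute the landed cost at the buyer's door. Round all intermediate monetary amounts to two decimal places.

Total landed cost: GBP 310379.62

CIF: the seller pays costs through ocean freight and marine insurance to the destination port.
Already in the invoice (seller's account under CIF): inland to port, freight — exclude.
The CIF price already equals the CIF value: 213763.44
Ad valorem component: 213763.44 × 13.5% = 28858.06
Specific component: 18002 × 3.70 = 66607.40
Import duty = 28858.06 + 66607.40 = 95465.46
Buyer bears: destination terminal 478.12 + delivery 672.60 + duty 95465.46 = 96616.18
Landed cost = invoice 213763.44 + 96616.18 = 310379.62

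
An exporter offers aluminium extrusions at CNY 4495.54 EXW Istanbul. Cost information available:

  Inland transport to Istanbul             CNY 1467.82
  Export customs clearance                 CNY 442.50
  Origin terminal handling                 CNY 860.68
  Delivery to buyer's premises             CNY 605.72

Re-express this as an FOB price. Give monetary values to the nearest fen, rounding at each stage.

FOB price: CNY 7266.54

Not relevant to the conversion: delivery — on the buyer under both terms; not part of either seller's price.
From EXW to FOB, the seller additionally bears: inland to port, export clearance, origin terminal.
FOB price = 4495.54 + 1467.82 + 442.50 + 860.68 = 7266.54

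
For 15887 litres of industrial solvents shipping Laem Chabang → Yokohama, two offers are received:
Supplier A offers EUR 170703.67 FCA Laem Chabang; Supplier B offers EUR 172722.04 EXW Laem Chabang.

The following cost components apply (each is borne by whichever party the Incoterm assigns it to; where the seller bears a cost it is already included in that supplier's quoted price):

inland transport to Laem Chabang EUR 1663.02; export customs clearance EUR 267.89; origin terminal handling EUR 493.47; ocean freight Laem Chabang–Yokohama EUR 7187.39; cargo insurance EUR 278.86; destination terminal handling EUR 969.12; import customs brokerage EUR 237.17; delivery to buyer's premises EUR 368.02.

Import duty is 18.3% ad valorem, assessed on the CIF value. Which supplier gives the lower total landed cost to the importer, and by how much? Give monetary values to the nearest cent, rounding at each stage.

Supplier A is cheaper by EUR 4672.00

Supplier A (FCA):
CIF value = FCA price + origin terminal + freight + insurance = 170703.67 + 493.47 + 7187.39 + 278.86 = 178663.39
Import duty = 178663.39 × 18.3% = 32695.40
Buyer bears (A): 493.47 + 7187.39 + 278.86 + 969.12 + 237.17 + 368.02 = 9534.03
Landed cost (A) = invoice 170703.67 + 9534.03 + duty 32695.40 = 212933.10
Supplier B (EXW):
CIF value = EXW price + inland to port + export clearance + origin terminal + freight + insurance = 172722.04 + 1663.02 + 267.89 + 493.47 + 7187.39 + 278.86 = 182612.67
Import duty = 182612.67 × 18.3% = 33418.12
Buyer bears (B): 1663.02 + 267.89 + 493.47 + 7187.39 + 278.86 + 969.12 + 237.17 + 368.02 = 11464.94
Landed cost (B) = invoice 172722.04 + 11464.94 + duty 33418.12 = 217605.10
Difference = |212933.10 − 217605.10| = 4672.00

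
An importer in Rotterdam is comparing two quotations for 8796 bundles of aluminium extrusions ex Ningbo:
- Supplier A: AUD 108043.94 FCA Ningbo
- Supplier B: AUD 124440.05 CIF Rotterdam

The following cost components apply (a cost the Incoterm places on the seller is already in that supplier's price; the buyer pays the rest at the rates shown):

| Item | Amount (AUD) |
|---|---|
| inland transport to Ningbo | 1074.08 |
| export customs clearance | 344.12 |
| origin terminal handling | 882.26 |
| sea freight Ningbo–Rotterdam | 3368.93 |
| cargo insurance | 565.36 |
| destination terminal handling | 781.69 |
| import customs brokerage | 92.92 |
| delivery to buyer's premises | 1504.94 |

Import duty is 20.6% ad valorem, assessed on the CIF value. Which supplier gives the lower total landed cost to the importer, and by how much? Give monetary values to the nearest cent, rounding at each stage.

Supplier A is cheaper by AUD 13964.95

Supplier A (FCA):
CIF value = FCA price + origin terminal + freight + insurance = 108043.94 + 882.26 + 3368.93 + 565.36 = 112860.49
Import duty = 112860.49 × 20.6% = 23249.26
Buyer bears (A): 882.26 + 3368.93 + 565.36 + 781.69 + 92.92 + 1504.94 = 7196.10
Landed cost (A) = invoice 108043.94 + 7196.10 + duty 23249.26 = 138489.30
Supplier B (CIF):
The CIF price already equals the CIF value: 124440.05
Import duty = 124440.05 × 20.6% = 25634.65
Buyer bears (B): 781.69 + 92.92 + 1504.94 = 2379.55
Landed cost (B) = invoice 124440.05 + 2379.55 + duty 25634.65 = 152454.25
Difference = |138489.30 − 152454.25| = 13964.95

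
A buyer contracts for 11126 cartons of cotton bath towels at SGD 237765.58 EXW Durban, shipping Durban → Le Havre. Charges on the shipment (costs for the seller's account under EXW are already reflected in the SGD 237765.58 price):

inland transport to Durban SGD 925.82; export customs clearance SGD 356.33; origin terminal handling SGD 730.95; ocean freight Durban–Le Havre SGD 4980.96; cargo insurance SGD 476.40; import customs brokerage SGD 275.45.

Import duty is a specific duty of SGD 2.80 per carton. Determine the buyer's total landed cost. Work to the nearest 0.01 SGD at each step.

Total landed cost: SGD 276664.29

EXW: the seller makes goods available at their premises; the buyer bears all onward costs.
CIF value = EXW price + inland to port + export clearance + origin terminal + freight + insurance = 237765.58 + 925.82 + 356.33 + 730.95 + 4980.96 + 476.40 = 245236.04
Import duty = 11126 × 2.80 = 31152.80
Buyer bears: inland to port 925.82 + export clearance 356.33 + origin terminal 730.95 + freight 4980.96 + insurance 476.40 + brokerage 275.45 + duty 31152.80 = 38898.71
Landed cost = invoice 237765.58 + 38898.71 = 276664.29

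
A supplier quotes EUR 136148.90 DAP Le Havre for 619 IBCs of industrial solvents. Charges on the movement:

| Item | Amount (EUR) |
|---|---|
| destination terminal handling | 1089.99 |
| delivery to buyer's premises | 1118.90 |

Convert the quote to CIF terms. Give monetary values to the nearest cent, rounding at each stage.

CIF price: EUR 133940.01

From DAP to CIF, the seller no longer bears: destination terminal, delivery.
CIF price = 136148.90 − 1089.99 − 1118.90 = 133940.01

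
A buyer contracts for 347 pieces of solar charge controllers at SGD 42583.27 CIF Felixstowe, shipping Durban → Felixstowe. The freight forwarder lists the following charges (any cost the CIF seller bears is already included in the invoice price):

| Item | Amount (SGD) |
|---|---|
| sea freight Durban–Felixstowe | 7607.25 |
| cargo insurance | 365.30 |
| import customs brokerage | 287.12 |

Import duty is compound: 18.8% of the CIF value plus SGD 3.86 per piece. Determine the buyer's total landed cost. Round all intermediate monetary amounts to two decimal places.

Total landed cost: SGD 52215.46

CIF: the seller pays costs through ocean freight and marine insurance to the destination port.
Already in the invoice (seller's account under CIF): freight, insurance — exclude.
The CIF price already equals the CIF value: 42583.27
Ad valorem component: 42583.27 × 18.8% = 8005.65
Specific component: 347 × 3.86 = 1339.42
Import duty = 8005.65 + 1339.42 = 9345.07
Buyer bears: brokerage 287.12 + duty 9345.07 = 9632.19
Landed cost = invoice 42583.27 + 9632.19 = 52215.46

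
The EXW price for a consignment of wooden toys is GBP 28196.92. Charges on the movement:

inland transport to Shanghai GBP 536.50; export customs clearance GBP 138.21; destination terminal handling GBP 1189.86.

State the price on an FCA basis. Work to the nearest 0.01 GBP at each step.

FCA price: GBP 28871.63

Not relevant to the conversion: destination terminal — on the buyer under both terms; not part of either seller's price.
From EXW to FCA, the seller additionally bears: inland to port, export clearance.
FCA price = 28196.92 + 536.50 + 138.21 = 28871.63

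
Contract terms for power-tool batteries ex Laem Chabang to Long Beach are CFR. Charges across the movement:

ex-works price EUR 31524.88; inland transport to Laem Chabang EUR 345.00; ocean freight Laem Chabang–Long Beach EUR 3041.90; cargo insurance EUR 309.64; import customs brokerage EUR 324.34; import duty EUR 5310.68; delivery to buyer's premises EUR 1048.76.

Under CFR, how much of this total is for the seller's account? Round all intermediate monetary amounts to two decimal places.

CFR: the seller pays costs through ocean freight to the destination port, but not insurance.
Seller's account: goods 31524.88 + inland to port 345.00 + freight 3041.90 = 34911.78
Buyer's account: insurance 309.64 + brokerage 324.34 + duty 5310.68 + delivery 1048.76 = 6993.42

Seller's account: EUR 34911.78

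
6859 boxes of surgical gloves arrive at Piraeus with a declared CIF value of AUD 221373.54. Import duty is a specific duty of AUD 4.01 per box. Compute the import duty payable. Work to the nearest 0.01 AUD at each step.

Import duty: AUD 27504.59

Import duty = 6859 × 4.01 = 27504.59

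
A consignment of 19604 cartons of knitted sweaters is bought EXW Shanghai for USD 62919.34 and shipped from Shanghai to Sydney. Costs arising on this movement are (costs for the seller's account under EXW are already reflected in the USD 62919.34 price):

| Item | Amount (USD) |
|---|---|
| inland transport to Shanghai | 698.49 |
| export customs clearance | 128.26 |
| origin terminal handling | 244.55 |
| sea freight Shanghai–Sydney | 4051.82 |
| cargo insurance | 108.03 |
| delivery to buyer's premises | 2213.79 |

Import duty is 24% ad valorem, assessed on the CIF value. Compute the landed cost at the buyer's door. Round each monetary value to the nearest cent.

Total landed cost: USD 86720.40

EXW: the seller makes goods available at their premises; the buyer bears all onward costs.
CIF value = EXW price + inland to port + export clearance + origin terminal + freight + insurance = 62919.34 + 698.49 + 128.26 + 244.55 + 4051.82 + 108.03 = 68150.49
Import duty = 68150.49 × 24% = 16356.12
Buyer bears: inland to port 698.49 + export clearance 128.26 + origin terminal 244.55 + freight 4051.82 + insurance 108.03 + delivery 2213.79 + duty 16356.12 = 23801.06
Landed cost = invoice 62919.34 + 23801.06 = 86720.40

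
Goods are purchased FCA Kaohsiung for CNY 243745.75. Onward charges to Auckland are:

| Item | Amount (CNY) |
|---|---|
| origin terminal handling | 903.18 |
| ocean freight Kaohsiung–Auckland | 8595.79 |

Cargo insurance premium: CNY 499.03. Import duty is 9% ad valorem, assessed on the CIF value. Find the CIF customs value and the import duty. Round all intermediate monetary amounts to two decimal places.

CIF = FCA price + pre-shipment costs + freight + insurance
CIF = 243745.75 + 903.18 + 8595.79 + 499.03 = 253743.75
Import duty = 253743.75 × 9% = 22836.94

CIF value: CNY 253743.75; import duty: CNY 22836.94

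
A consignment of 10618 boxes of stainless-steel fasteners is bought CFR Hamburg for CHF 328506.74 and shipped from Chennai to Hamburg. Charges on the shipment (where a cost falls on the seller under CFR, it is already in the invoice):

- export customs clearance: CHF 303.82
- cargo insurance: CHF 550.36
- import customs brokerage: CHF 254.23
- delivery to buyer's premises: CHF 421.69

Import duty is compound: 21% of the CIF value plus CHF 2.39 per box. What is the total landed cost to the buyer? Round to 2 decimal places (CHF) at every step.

CFR: the seller pays costs through ocean freight to the destination port, but not insurance.
Already in the invoice (seller's account under CFR): export clearance — exclude.
CIF value = CFR price + insurance = 328506.74 + 550.36 = 329057.10
Ad valorem component: 329057.10 × 21% = 69101.99
Specific component: 10618 × 2.39 = 25377.02
Import duty = 69101.99 + 25377.02 = 94479.01
Buyer bears: insurance 550.36 + brokerage 254.23 + delivery 421.69 + duty 94479.01 = 95705.29
Landed cost = invoice 328506.74 + 95705.29 = 424212.03

Total landed cost: CHF 424212.03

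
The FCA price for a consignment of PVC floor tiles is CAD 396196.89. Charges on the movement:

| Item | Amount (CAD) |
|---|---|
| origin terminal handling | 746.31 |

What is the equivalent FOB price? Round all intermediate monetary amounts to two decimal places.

FOB price: CAD 396943.20

From FCA to FOB, the seller additionally bears: origin terminal.
FOB price = 396196.89 + 746.31 = 396943.20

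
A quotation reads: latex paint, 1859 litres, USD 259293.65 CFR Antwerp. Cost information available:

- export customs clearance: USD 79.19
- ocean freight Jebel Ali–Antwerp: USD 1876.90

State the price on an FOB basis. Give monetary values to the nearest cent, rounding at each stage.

FOB price: USD 257416.75

Not relevant to the conversion: export clearance — on the seller under both CFR and FOB; already in the CFR price and stays in the FOB price.
From CFR to FOB, the seller no longer bears: freight.
FOB price = 259293.65 − 1876.90 = 257416.75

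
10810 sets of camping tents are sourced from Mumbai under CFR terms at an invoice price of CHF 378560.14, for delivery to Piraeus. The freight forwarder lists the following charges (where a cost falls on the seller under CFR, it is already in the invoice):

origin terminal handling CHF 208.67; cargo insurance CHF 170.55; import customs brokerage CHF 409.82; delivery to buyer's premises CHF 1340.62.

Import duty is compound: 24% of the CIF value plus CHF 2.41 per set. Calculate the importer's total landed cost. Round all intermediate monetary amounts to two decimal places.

CFR: the seller pays costs through ocean freight to the destination port, but not insurance.
Already in the invoice (seller's account under CFR): origin terminal — exclude.
CIF value = CFR price + insurance = 378560.14 + 170.55 = 378730.69
Ad valorem component: 378730.69 × 24% = 90895.37
Specific component: 10810 × 2.41 = 26052.10
Import duty = 90895.37 + 26052.10 = 116947.47
Buyer bears: insurance 170.55 + brokerage 409.82 + delivery 1340.62 + duty 116947.47 = 118868.46
Landed cost = invoice 378560.14 + 118868.46 = 497428.60

Total landed cost: CHF 497428.60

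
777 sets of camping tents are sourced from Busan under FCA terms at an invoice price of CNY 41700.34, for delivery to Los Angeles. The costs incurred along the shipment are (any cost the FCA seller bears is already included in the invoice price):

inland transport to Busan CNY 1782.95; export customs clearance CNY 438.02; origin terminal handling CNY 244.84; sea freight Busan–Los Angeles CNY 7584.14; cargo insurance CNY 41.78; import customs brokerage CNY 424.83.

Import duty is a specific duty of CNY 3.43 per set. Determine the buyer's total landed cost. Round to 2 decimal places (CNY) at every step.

FCA: the seller delivers export-cleared goods to the carrier; the buyer bears costs from that point.
Already in the invoice (seller's account under FCA): inland to port, export clearance — exclude.
CIF value = FCA price + origin terminal + freight + insurance = 41700.34 + 244.84 + 7584.14 + 41.78 = 49571.10
Import duty = 777 × 3.43 = 2665.11
Buyer bears: origin terminal 244.84 + freight 7584.14 + insurance 41.78 + brokerage 424.83 + duty 2665.11 = 10960.70
Landed cost = invoice 41700.34 + 10960.70 = 52661.04

Total landed cost: CNY 52661.04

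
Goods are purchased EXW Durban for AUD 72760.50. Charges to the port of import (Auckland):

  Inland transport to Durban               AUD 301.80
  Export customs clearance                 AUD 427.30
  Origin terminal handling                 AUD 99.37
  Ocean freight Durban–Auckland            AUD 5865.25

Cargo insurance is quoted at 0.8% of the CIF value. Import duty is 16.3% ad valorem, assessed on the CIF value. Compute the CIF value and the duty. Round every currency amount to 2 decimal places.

CIF value: AUD 80094.98; import duty: AUD 13055.48

Let C be the CIF value. C = EXW price + pre-shipment costs + freight + 0.8% × C
C − 0.8% × C = 72760.50 + 301.80 + 427.30 + 99.37 + 5865.25
0.992 × C = 79454.22
C = 79454.22 / 0.992 = 80094.98
Insurance premium = 0.8% × 80094.98 = 640.76
Import duty = 80094.98 × 16.3% = 13055.48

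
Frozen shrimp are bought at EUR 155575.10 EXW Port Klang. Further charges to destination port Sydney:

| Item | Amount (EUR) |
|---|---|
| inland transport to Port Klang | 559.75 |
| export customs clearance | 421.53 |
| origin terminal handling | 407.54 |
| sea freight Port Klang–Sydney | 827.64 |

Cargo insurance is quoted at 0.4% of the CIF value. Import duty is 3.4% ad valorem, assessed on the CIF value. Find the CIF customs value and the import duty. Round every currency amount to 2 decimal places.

Let C be the CIF value. C = EXW price + pre-shipment costs + freight + 0.4% × C
C − 0.4% × C = 155575.10 + 559.75 + 421.53 + 407.54 + 827.64
0.996 × C = 157791.56
C = 157791.56 / 0.996 = 158425.26
Insurance premium = 0.4% × 158425.26 = 633.70
Import duty = 158425.26 × 3.4% = 5386.46

CIF value: EUR 158425.26; import duty: EUR 5386.46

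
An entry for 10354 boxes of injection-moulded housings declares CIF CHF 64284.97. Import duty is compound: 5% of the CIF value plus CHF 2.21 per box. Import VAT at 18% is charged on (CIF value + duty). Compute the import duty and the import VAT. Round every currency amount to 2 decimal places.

Import duty: CHF 26096.59; import VAT: CHF 16268.68

Ad valorem component: 64284.97 × 5% = 3214.25
Specific component: 10354 × 2.21 = 22882.34
Import duty = 3214.25 + 22882.34 = 26096.59
VAT base = CIF + duty = 64284.97 + 26096.59 = 90381.56
Import VAT = 90381.56 × 18% = 16268.68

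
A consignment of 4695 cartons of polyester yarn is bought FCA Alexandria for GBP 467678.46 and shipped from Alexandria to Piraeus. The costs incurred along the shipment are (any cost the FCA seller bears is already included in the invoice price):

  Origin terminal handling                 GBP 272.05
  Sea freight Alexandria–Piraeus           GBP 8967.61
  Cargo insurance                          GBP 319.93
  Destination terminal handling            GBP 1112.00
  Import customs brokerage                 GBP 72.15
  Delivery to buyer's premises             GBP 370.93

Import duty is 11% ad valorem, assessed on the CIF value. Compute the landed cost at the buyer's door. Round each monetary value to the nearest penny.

Total landed cost: GBP 531289.32

FCA: the seller delivers export-cleared goods to the carrier; the buyer bears costs from that point.
CIF value = FCA price + origin terminal + freight + insurance = 467678.46 + 272.05 + 8967.61 + 319.93 = 477238.05
Import duty = 477238.05 × 11% = 52496.19
Buyer bears: origin terminal 272.05 + freight 8967.61 + insurance 319.93 + destination terminal 1112.00 + brokerage 72.15 + delivery 370.93 + duty 52496.19 = 63610.86
Landed cost = invoice 467678.46 + 63610.86 = 531289.32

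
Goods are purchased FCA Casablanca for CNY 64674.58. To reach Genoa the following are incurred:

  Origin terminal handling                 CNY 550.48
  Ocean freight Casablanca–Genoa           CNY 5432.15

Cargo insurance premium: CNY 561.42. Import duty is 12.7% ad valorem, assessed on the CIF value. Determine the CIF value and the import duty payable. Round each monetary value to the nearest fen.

CIF = FCA price + pre-shipment costs + freight + insurance
CIF = 64674.58 + 550.48 + 5432.15 + 561.42 = 71218.63
Import duty = 71218.63 × 12.7% = 9044.77

CIF value: CNY 71218.63; import duty: CNY 9044.77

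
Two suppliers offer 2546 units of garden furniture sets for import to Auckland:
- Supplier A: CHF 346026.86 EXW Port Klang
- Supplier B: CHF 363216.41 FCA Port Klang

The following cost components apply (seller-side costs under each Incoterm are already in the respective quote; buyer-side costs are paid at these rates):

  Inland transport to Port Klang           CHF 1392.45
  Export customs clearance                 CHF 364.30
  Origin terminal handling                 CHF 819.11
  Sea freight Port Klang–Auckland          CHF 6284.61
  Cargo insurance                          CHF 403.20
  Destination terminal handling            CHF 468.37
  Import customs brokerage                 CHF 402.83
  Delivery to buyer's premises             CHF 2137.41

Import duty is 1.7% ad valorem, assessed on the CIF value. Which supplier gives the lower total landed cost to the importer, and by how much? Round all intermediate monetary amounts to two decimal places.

Supplier A is cheaper by CHF 15695.16

Supplier A (EXW):
CIF value = EXW price + inland to port + export clearance + origin terminal + freight + insurance = 346026.86 + 1392.45 + 364.30 + 819.11 + 6284.61 + 403.20 = 355290.53
Import duty = 355290.53 × 1.7% = 6039.94
Buyer bears (A): 1392.45 + 364.30 + 819.11 + 6284.61 + 403.20 + 468.37 + 402.83 + 2137.41 = 12272.28
Landed cost (A) = invoice 346026.86 + 12272.28 + duty 6039.94 = 364339.08
Supplier B (FCA):
CIF value = FCA price + origin terminal + freight + insurance = 363216.41 + 819.11 + 6284.61 + 403.20 = 370723.33
Import duty = 370723.33 × 1.7% = 6302.30
Buyer bears (B): 819.11 + 6284.61 + 403.20 + 468.37 + 402.83 + 2137.41 = 10515.53
Landed cost (B) = invoice 363216.41 + 10515.53 + duty 6302.30 = 380034.24
Difference = |364339.08 − 380034.24| = 15695.16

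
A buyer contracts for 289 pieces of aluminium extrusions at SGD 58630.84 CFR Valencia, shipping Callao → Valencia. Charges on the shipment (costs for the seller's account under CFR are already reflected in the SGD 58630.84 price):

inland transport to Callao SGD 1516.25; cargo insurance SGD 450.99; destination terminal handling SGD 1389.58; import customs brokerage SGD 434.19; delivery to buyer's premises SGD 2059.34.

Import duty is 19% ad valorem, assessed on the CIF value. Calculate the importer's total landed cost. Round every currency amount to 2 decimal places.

Total landed cost: SGD 74190.49

CFR: the seller pays costs through ocean freight to the destination port, but not insurance.
Already in the invoice (seller's account under CFR): inland to port — exclude.
CIF value = CFR price + insurance = 58630.84 + 450.99 = 59081.83
Import duty = 59081.83 × 19% = 11225.55
Buyer bears: insurance 450.99 + destination terminal 1389.58 + brokerage 434.19 + delivery 2059.34 + duty 11225.55 = 15559.65
Landed cost = invoice 58630.84 + 15559.65 = 74190.49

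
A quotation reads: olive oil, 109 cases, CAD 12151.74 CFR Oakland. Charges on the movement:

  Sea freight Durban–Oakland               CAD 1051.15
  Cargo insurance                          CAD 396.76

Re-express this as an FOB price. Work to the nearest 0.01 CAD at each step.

Not relevant to the conversion: insurance — on the buyer under both terms; not part of either seller's price.
From CFR to FOB, the seller no longer bears: freight.
FOB price = 12151.74 − 1051.15 = 11100.59

FOB price: CAD 11100.59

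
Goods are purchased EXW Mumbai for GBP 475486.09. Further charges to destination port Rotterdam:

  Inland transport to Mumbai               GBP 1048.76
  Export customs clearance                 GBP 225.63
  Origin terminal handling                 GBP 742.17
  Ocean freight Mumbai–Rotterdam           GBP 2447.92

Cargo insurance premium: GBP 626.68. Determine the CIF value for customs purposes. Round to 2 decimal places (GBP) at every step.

CIF value: GBP 480577.25

CIF = EXW price + pre-shipment costs + freight + insurance
CIF = 475486.09 + 1048.76 + 225.63 + 742.17 + 2447.92 + 626.68 = 480577.25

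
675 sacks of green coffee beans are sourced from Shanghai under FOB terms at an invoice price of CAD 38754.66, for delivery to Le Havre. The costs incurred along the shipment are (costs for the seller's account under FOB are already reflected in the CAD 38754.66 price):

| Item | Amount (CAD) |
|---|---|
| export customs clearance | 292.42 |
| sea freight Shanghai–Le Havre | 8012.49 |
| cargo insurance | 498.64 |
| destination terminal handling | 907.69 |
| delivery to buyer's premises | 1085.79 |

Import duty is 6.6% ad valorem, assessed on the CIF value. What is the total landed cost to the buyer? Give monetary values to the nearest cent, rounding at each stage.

Total landed cost: CAD 52378.81

FOB: the seller bears costs until goods are on board at the origin port; the buyer bears freight, insurance and all costs thereafter.
Already in the invoice (seller's account under FOB): export clearance — exclude.
CIF value = FOB price + freight + insurance = 38754.66 + 8012.49 + 498.64 = 47265.79
Import duty = 47265.79 × 6.6% = 3119.54
Buyer bears: freight 8012.49 + insurance 498.64 + destination terminal 907.69 + delivery 1085.79 + duty 3119.54 = 13624.15
Landed cost = invoice 38754.66 + 13624.15 = 52378.81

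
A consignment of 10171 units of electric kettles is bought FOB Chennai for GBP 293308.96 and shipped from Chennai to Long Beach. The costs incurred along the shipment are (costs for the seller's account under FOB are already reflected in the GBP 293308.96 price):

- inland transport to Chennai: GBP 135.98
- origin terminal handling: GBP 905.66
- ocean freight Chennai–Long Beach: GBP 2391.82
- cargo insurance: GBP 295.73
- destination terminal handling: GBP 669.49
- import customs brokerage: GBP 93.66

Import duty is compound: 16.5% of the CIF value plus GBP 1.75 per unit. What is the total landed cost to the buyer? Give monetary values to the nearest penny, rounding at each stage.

FOB: the seller bears costs until goods are on board at the origin port; the buyer bears freight, insurance and all costs thereafter.
Already in the invoice (seller's account under FOB): inland to port, origin terminal — exclude.
CIF value = FOB price + freight + insurance = 293308.96 + 2391.82 + 295.73 = 295996.51
Ad valorem component: 295996.51 × 16.5% = 48839.42
Specific component: 10171 × 1.75 = 17799.25
Import duty = 48839.42 + 17799.25 = 66638.67
Buyer bears: freight 2391.82 + insurance 295.73 + destination terminal 669.49 + brokerage 93.66 + duty 66638.67 = 70089.37
Landed cost = invoice 293308.96 + 70089.37 = 363398.33

Total landed cost: GBP 363398.33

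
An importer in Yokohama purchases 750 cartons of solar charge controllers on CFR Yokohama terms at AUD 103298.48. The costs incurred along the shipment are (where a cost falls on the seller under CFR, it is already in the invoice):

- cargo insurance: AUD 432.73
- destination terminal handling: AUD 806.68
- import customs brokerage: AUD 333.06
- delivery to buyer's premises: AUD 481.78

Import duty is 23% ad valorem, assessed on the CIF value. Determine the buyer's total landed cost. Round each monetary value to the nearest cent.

Total landed cost: AUD 129210.91

CFR: the seller pays costs through ocean freight to the destination port, but not insurance.
CIF value = CFR price + insurance = 103298.48 + 432.73 = 103731.21
Import duty = 103731.21 × 23% = 23858.18
Buyer bears: insurance 432.73 + destination terminal 806.68 + brokerage 333.06 + delivery 481.78 + duty 23858.18 = 25912.43
Landed cost = invoice 103298.48 + 25912.43 = 129210.91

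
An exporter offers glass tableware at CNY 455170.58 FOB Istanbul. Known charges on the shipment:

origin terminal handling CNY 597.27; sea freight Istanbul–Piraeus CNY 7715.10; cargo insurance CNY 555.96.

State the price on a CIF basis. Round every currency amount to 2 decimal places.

Not relevant to the conversion: origin terminal — on the seller under both FOB and CIF; already in the FOB price and stays in the CIF price.
From FOB to CIF, the seller additionally bears: freight, insurance.
CIF price = 455170.58 + 7715.10 + 555.96 = 463441.64

CIF price: CNY 463441.64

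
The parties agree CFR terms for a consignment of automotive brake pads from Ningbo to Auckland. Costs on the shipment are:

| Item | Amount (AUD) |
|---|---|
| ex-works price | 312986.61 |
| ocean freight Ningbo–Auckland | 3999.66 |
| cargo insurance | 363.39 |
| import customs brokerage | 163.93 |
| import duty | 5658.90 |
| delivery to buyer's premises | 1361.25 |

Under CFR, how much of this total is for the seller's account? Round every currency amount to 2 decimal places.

CFR: the seller pays costs through ocean freight to the destination port, but not insurance.
Seller's account: goods 312986.61 + freight 3999.66 = 316986.27
Buyer's account: insurance 363.39 + brokerage 163.93 + duty 5658.90 + delivery 1361.25 = 7547.47

Seller's account: AUD 316986.27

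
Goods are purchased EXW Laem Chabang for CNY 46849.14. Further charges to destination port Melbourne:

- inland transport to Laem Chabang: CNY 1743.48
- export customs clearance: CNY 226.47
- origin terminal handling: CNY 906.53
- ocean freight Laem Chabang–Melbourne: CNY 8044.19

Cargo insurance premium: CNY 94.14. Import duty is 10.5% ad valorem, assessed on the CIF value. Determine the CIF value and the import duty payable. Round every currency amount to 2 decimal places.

CIF = EXW price + pre-shipment costs + freight + insurance
CIF = 46849.14 + 1743.48 + 226.47 + 906.53 + 8044.19 + 94.14 = 57863.95
Import duty = 57863.95 × 10.5% = 6075.71

CIF value: CNY 57863.95; import duty: CNY 6075.71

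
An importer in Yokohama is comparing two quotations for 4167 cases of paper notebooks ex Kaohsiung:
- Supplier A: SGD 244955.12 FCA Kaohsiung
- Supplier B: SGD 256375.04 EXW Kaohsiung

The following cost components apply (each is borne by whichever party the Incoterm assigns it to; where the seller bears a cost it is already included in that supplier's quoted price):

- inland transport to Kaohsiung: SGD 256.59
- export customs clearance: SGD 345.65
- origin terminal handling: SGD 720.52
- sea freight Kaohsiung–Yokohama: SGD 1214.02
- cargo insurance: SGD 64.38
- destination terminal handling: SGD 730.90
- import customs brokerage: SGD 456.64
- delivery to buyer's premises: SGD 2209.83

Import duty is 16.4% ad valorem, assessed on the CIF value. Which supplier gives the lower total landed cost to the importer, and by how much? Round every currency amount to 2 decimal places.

Supplier A (FCA):
CIF value = FCA price + origin terminal + freight + insurance = 244955.12 + 720.52 + 1214.02 + 64.38 = 246954.04
Import duty = 246954.04 × 16.4% = 40500.46
Buyer bears (A): 720.52 + 1214.02 + 64.38 + 730.90 + 456.64 + 2209.83 = 5396.29
Landed cost (A) = invoice 244955.12 + 5396.29 + duty 40500.46 = 290851.87
Supplier B (EXW):
CIF value = EXW price + inland to port + export clearance + origin terminal + freight + insurance = 256375.04 + 256.59 + 345.65 + 720.52 + 1214.02 + 64.38 = 258976.20
Import duty = 258976.20 × 16.4% = 42472.10
Buyer bears (B): 256.59 + 345.65 + 720.52 + 1214.02 + 64.38 + 730.90 + 456.64 + 2209.83 = 5998.53
Landed cost (B) = invoice 256375.04 + 5998.53 + duty 42472.10 = 304845.67
Difference = |290851.87 − 304845.67| = 13993.80

Supplier A is cheaper by SGD 13993.80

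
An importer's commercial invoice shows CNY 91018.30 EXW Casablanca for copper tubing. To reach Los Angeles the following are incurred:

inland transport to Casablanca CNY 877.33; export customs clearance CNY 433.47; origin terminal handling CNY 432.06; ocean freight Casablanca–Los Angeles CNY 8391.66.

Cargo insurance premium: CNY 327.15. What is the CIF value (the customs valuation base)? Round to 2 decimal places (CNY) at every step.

CIF value: CNY 101479.97

CIF = EXW price + pre-shipment costs + freight + insurance
CIF = 91018.30 + 877.33 + 433.47 + 432.06 + 8391.66 + 327.15 = 101479.97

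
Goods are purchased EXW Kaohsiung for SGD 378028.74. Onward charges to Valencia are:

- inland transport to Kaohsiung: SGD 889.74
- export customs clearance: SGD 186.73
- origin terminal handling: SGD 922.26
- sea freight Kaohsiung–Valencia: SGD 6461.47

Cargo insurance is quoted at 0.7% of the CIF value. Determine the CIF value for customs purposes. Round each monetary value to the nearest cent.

CIF value: SGD 389213.43

Let C be the CIF value. C = EXW price + pre-shipment costs + freight + 0.7% × C
C − 0.7% × C = 378028.74 + 889.74 + 186.73 + 922.26 + 6461.47
0.993 × C = 386488.94
C = 386488.94 / 0.993 = 389213.43
Insurance premium = 0.7% × 389213.43 = 2724.49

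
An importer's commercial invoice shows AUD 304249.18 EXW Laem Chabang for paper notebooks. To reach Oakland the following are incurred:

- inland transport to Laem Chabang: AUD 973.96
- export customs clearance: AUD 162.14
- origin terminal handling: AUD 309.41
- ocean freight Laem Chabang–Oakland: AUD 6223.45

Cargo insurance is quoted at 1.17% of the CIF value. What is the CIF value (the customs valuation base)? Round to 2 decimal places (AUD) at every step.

CIF value: AUD 315610.79

Let C be the CIF value. C = EXW price + pre-shipment costs + freight + 1.17% × C
C − 1.17% × C = 304249.18 + 973.96 + 162.14 + 309.41 + 6223.45
0.9883 × C = 311918.14
C = 311918.14 / 0.9883 = 315610.79
Insurance premium = 1.17% × 315610.79 = 3692.65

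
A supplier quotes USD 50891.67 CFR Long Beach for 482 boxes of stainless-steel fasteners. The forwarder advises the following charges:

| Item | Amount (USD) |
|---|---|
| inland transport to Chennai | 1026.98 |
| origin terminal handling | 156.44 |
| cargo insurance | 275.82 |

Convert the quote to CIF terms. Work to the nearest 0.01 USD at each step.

Not relevant to the conversion: inland to port, origin terminal — on the seller under both CFR and CIF; already in the CFR price and stays in the CIF price.
From CFR to CIF, the seller additionally bears: insurance.
CIF price = 50891.67 + 275.82 = 51167.49

CIF price: USD 51167.49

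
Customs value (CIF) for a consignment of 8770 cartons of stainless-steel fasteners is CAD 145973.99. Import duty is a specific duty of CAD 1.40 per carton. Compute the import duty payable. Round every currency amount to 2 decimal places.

Import duty = 8770 × 1.40 = 12278.00

Import duty: CAD 12278.00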